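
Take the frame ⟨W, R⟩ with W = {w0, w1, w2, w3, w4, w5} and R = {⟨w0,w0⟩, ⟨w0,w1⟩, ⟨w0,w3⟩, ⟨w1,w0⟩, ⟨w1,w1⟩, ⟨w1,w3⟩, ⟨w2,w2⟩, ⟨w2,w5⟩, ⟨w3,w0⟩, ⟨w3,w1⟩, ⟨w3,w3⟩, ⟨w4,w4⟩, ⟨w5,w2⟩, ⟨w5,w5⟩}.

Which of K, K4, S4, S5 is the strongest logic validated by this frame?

S5

Transitive (axiom 4): yes — every two-step R-path is closed by a direct edge.
Reflexive (axiom T): yes — every world is R-related to itself.
Euclidean (axiom 5): yes — any two successors of a common world are R-related.
So F validates K, K4, S4, S5. The strongest is S5.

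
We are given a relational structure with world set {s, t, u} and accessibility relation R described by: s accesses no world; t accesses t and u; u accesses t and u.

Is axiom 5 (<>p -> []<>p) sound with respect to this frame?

Yes

By correspondence theory, 5 is valid on a frame iff R is Euclidean.
Euclidean: yes — any two successors of a common world are R-related.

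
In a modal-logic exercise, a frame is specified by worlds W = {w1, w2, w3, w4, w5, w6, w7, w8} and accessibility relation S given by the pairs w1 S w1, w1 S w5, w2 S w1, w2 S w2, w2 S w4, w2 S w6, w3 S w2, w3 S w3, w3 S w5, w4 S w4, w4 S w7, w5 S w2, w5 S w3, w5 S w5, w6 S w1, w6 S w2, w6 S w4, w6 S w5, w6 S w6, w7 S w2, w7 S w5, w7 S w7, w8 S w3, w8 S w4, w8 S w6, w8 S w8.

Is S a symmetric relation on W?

Symmetric: no — w1 S w5 but not w5 S w1.

No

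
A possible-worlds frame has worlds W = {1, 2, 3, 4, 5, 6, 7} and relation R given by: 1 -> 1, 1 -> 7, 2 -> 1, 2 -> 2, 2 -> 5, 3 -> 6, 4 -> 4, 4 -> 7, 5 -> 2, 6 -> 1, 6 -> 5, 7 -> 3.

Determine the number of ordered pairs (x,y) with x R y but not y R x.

7

Enumerating: (1,7), (2,1), (3,6), (4,7), (6,1), (6,5), (7,3).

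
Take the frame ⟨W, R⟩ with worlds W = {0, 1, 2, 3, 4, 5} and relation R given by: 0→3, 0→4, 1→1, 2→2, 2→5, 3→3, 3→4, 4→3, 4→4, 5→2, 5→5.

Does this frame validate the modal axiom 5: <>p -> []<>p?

Yes

By correspondence theory, 5 is valid on a frame iff R is Euclidean.
Euclidean: yes — any two successors of a common world are R-related.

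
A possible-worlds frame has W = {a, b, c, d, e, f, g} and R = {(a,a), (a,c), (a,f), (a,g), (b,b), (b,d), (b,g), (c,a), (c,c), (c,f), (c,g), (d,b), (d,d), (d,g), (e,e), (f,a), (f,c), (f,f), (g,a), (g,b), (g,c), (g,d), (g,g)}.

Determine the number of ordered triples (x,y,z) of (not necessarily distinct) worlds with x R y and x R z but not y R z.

12

Enumerating: (a,f,g), (a,g,f), (c,f,g), (c,g,f), (g,a,b), (g,a,d), (g,b,a), (g,b,c), (g,c,b), (g,c,d), (g,d,a), (g,d,c).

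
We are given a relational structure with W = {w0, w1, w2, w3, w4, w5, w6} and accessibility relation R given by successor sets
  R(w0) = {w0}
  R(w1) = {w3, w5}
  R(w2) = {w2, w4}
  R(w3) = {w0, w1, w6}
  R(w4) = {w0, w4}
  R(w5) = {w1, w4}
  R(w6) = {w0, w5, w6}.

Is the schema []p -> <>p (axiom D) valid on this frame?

By correspondence theory, D is valid on a frame iff R is serial.
Serial: yes — every world has a successor (e.g. w0 R w0).

Yes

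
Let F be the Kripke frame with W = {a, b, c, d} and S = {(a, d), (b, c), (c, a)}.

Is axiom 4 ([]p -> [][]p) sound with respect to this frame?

By correspondence theory, 4 is valid on a frame iff S is transitive.
Transitive: no — b S c and c S a, but not b S a.

No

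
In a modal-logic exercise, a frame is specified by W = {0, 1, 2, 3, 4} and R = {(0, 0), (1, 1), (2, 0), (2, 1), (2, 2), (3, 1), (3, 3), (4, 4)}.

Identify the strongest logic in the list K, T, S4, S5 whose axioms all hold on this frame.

S4

Reflexive (axiom T): yes — every world is R-related to itself.
Transitive (axiom 4): yes — every two-step R-path is closed by a direct edge.
Euclidean (axiom 5): no — 2 R 0 and 2 R 1, but not 0 R 1.
So F validates K, T, S4; S5 would additionally require R to be Euclidean. The strongest is S4.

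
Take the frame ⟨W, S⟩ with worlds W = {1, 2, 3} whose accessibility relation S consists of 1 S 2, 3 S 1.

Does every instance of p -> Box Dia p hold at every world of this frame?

The schema B characterises exactly the symmetric frames.
Symmetric: no — 1 S 2 but not 2 S 1.

No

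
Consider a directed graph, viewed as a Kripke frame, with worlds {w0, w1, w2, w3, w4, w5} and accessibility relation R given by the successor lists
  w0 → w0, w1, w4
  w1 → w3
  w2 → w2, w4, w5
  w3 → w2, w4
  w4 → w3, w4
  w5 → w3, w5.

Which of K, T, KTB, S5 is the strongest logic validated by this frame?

Reflexive (axiom T): no — w1 is not related to itself.
Symmetric (axiom B): no — w0 R w1 but not w1 R w0.
Euclidean (axiom 5): no — w0 R w1 and w0 R w4, but not w1 R w4.
So F validates K; T would additionally require R to be reflexive. The strongest is K.

K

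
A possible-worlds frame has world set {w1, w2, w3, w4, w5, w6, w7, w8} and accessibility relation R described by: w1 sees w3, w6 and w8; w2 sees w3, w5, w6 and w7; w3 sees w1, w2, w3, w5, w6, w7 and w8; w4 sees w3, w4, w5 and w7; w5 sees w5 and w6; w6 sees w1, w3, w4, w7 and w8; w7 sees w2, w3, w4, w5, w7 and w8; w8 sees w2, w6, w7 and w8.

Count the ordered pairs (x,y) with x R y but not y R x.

12

Enumerating: (w1,w8), (w2,w5), (w2,w6), (w3,w5), (w3,w8), (w4,w3), (w4,w5), (w5,w6), (w6,w4), (w6,w7), (w7,w5), (w8,w2).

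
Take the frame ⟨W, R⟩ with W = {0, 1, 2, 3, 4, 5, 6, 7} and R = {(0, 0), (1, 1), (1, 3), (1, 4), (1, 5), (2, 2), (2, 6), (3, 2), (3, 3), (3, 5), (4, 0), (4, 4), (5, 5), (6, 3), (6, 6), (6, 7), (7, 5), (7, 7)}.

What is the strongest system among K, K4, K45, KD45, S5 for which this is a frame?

Transitive (axiom 4): no — 1 R 3 and 3 R 2, but not 1 R 2.
Euclidean (axiom 5): no — 1 R 3 and 1 R 4, but not 3 R 4.
Serial (axiom D): yes — every world has a successor (e.g. 0 R 0).
Reflexive (axiom T): yes — every world is R-related to itself.
So F validates K; K4 would additionally require R to be transitive. The strongest is K.

K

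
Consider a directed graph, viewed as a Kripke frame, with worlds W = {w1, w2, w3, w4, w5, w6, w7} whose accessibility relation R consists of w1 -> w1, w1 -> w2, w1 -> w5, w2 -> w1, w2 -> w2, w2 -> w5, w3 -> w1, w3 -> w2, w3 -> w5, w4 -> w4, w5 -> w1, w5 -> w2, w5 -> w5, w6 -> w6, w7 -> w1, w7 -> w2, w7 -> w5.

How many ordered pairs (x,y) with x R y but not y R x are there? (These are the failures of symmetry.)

6

Enumerating: (w3,w1), (w3,w2), (w3,w5), (w7,w1), (w7,w2), (w7,w5).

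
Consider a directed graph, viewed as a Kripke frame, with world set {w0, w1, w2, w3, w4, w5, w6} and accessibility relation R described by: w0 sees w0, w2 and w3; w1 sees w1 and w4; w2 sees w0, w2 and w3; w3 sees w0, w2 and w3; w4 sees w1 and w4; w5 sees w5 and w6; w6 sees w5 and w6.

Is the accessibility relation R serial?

Yes

Serial: yes — every world has a successor (e.g. w0 R w0).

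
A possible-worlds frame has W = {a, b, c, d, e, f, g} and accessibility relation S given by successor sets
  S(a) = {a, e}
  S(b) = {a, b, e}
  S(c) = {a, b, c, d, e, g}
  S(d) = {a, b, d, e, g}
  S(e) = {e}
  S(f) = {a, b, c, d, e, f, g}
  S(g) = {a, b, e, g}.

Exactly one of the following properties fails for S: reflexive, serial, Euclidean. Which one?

Reflexive: yes — every world is S-related to itself.
Serial: yes — every world has a successor (e.g. a S a).
Euclidean: no — b S e and b S a, but not e S a.
Only Euclidean fails.

Euclidean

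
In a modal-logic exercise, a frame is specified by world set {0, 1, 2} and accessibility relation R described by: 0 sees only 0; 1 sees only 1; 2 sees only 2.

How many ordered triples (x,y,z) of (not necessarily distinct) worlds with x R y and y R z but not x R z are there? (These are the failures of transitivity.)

0

R is transitive; there are no such tuples.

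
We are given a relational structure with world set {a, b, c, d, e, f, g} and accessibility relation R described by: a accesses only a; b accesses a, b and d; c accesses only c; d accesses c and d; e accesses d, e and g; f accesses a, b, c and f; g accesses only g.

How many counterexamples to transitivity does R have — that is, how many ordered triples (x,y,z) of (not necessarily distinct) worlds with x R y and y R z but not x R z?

Enumerating: (b,d,c), (e,d,c), (f,b,d).

3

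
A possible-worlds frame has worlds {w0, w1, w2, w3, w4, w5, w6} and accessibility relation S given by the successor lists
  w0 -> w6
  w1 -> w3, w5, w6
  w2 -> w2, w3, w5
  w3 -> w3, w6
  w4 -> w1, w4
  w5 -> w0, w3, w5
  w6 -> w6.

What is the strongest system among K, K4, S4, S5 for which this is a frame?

K

Transitive (axiom 4): no — w1 S w5 and w5 S w0, but not w1 S w0.
Reflexive (axiom T): no — w0 is not related to itself.
Euclidean (axiom 5): no — w1 S w3 and w1 S w5, but not w3 S w5.
So F validates K; K4 would additionally require S to be transitive. The strongest is K.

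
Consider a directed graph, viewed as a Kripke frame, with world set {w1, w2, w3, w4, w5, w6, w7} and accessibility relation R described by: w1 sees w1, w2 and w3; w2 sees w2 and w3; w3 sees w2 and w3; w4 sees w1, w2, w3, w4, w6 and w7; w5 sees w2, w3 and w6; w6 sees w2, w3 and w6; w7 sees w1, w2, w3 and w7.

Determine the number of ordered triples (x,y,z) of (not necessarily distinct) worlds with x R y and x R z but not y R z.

Enumerating: (w1,w2,w1), (w1,w3,w1), (w4,w1,w4), (w4,w1,w6), (w4,w1,w7), (w4,w2,w1), (w4,w2,w4), (w4,w2,w6), (w4,w2,w7), (w4,w3,w1), (w4,w3,w4), (w4,w3,w6), … and 15 more.
Total: 27.

27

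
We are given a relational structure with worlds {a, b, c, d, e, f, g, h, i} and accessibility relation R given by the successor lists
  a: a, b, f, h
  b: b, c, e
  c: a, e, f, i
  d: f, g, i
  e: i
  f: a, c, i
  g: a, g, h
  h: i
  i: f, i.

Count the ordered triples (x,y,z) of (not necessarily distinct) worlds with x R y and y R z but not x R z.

Enumerating: (a,b,c), (a,b,e), (a,f,c), (a,f,i), (a,h,i), (b,c,a), (b,c,f), (b,c,i), (b,e,i), (c,a,b), (c,a,h), (c,f,c), … and 17 more.
Total: 29.

29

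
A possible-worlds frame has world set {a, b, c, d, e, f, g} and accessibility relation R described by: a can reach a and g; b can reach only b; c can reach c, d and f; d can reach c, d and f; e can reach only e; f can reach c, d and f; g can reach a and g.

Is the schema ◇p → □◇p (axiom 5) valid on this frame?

Yes

The schema 5 characterises exactly the Euclidean frames.
Euclidean: yes — any two successors of a common world are R-related.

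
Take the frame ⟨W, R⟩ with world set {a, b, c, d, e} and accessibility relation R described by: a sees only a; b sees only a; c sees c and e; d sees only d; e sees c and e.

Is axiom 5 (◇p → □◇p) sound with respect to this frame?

Yes

By correspondence theory, 5 is valid on a frame iff R is Euclidean.
Euclidean: yes — any two successors of a common world are R-related.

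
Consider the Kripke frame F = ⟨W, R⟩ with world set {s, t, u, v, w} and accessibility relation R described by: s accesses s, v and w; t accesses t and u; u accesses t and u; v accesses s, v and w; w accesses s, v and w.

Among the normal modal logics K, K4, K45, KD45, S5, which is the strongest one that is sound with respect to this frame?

S5

Transitive (axiom 4): yes — every two-step R-path is closed by a direct edge.
Euclidean (axiom 5): yes — any two successors of a common world are R-related.
Serial (axiom D): yes — every world has a successor (e.g. s R s).
Reflexive (axiom T): yes — every world is R-related to itself.
So F validates K, K4, K45, KD45, S5. The strongest is S5.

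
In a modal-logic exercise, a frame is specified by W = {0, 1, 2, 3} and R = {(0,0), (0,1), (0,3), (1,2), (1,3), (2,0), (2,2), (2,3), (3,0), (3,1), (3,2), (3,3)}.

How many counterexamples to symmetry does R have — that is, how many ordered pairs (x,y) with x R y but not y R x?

3

Enumerating: (0,1), (1,2), (2,0).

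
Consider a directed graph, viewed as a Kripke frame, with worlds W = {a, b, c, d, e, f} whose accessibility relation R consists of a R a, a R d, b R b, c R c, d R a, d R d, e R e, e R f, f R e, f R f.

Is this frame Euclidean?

Yes

Euclidean: yes — any two successors of a common world are R-related.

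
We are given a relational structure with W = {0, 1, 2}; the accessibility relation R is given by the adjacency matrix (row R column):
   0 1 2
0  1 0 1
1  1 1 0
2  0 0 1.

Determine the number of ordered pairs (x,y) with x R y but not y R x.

2

Enumerating: (0,2), (1,0).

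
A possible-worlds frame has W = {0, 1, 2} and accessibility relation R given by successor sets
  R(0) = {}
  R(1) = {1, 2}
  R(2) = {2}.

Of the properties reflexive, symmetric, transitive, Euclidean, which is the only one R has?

transitive

Reflexive: no — 0 is not related to itself.
Symmetric: no — 1 R 2 but not 2 R 1.
Transitive: yes — every two-step R-path is closed by a direct edge.
Euclidean: no — 1 R 2 and 1 R 1, but not 2 R 1.
Only transitive holds.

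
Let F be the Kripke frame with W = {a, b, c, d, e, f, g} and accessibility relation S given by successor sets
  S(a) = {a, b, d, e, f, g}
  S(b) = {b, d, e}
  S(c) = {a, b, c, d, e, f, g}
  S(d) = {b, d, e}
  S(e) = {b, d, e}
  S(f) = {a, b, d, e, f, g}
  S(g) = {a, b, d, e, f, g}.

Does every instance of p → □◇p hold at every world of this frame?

Axiom B corresponds to the accessibility relation being symmetric.
Symmetric: no — a S b but not b S a.

No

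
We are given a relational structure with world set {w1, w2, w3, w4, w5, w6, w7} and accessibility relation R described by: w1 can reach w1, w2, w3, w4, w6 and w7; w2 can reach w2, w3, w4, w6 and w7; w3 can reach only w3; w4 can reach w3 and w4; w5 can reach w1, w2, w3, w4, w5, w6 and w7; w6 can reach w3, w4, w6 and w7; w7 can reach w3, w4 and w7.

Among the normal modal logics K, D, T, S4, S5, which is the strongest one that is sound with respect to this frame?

S4

Serial (axiom D): yes — every world has a successor (e.g. w1 R w1).
Reflexive (axiom T): yes — every world is R-related to itself.
Transitive (axiom 4): yes — every two-step R-path is closed by a direct edge.
Euclidean (axiom 5): no — w1 R w3 and w1 R w2, but not w3 R w2.
So F validates K, D, T, S4; S5 would additionally require R to be Euclidean. The strongest is S4.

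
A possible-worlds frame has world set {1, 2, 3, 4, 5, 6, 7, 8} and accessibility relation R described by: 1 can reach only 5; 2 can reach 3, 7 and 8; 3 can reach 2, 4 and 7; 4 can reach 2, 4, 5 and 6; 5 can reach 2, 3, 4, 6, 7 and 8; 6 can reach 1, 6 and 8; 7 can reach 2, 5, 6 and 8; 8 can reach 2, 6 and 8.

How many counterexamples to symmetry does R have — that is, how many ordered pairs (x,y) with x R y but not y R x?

Enumerating: (1,5), (3,4), (3,7), (4,2), (4,6), (5,2), (5,3), (5,6), (5,8), (6,1), (7,6), (7,8).

12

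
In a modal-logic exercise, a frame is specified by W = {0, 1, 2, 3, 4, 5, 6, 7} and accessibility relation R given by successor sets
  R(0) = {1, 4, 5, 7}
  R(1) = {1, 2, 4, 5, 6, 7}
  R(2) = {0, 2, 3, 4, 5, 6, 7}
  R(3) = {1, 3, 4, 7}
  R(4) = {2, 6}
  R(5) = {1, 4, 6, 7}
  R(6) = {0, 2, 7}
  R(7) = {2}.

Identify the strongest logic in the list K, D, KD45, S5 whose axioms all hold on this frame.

Serial (axiom D): yes — every world has a successor (e.g. 0 R 1).
Euclidean (axiom 5): no — 0 R 4 and 0 R 1, but not 4 R 1.
Transitive (axiom 4): no — 0 R 1 and 1 R 2, but not 0 R 2.
Reflexive (axiom T): no — 0 is not related to itself.
So F validates K, D; KD45 would additionally require R to be Euclidean and transitive. The strongest is D.

D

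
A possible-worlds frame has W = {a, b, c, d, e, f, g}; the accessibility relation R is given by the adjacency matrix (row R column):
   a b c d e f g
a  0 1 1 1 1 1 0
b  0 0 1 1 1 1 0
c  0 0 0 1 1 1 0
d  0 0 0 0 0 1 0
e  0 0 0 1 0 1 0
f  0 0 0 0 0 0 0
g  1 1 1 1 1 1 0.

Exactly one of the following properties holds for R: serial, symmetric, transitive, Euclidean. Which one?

Serial: no — f has no R-successor.
Symmetric: no — a R b but not b R a.
Transitive: yes — every two-step R-path is closed by a direct edge.
Euclidean: no — a R c and a R b, but not c R b.
Only transitive holds.

transitive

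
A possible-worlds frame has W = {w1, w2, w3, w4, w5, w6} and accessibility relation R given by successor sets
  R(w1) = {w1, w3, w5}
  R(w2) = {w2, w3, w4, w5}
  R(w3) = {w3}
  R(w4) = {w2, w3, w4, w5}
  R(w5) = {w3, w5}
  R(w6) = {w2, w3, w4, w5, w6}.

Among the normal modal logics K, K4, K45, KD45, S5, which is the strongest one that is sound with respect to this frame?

Transitive (axiom 4): yes — every two-step R-path is closed by a direct edge.
Euclidean (axiom 5): no — w1 R w3 and w1 R w5, but not w3 R w5.
Serial (axiom D): yes — every world has a successor (e.g. w1 R w1).
Reflexive (axiom T): yes — every world is R-related to itself.
So F validates K, K4; K45 would additionally require R to be Euclidean. The strongest is K4.

K4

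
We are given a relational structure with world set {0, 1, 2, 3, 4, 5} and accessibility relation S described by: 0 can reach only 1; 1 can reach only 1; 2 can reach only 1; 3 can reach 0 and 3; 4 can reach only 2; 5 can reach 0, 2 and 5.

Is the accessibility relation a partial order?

Reflexive: no — 0 is not related to itself.
Transitive: no — 3 S 0 and 0 S 1, but not 3 S 1.
Antisymmetric: yes — no distinct pair is related both ways.
So S is not a partial order.

No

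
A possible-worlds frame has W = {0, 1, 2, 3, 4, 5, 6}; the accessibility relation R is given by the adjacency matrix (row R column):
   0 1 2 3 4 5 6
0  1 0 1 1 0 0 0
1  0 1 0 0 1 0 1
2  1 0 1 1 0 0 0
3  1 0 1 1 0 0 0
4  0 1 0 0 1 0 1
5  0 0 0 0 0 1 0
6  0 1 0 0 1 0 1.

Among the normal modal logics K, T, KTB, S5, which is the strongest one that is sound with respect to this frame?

S5

Reflexive (axiom T): yes — every world is R-related to itself.
Symmetric (axiom B): yes — every pair in R has its reverse in R.
Euclidean (axiom 5): yes — any two successors of a common world are R-related.
So F validates K, T, KTB, S5. The strongest is S5.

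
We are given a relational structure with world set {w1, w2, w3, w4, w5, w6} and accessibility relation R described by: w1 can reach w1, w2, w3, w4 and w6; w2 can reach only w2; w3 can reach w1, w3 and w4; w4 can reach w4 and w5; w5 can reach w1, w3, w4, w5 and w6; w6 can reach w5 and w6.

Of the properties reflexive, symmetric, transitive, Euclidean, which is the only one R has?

Reflexive: yes — every world is R-related to itself.
Symmetric: no — w1 R w2 but not w2 R w1.
Transitive: no — w1 R w4 and w4 R w5, but not w1 R w5.
Euclidean: no — w1 R w2 and w1 R w3, but not w2 R w3.
Only reflexive holds.

reflexive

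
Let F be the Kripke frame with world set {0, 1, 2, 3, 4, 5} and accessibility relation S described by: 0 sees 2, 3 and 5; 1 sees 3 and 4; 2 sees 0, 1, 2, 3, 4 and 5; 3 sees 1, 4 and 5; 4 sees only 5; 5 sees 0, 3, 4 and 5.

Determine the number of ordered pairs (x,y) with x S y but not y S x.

7

Enumerating: (0,3), (1,4), (2,1), (2,3), (2,4), (2,5), (3,4).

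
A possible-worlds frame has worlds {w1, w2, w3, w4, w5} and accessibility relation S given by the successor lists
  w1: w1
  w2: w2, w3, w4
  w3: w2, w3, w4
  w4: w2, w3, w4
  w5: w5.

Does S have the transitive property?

Transitive: yes — every two-step S-path is closed by a direct edge.

Yes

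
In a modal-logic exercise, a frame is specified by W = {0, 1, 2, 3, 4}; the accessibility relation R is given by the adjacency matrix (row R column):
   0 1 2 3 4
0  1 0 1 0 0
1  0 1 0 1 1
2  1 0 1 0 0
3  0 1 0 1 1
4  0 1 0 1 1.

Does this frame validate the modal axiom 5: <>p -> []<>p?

Yes

By correspondence theory, 5 is valid on a frame iff R is Euclidean.
Euclidean: yes — any two successors of a common world are R-related.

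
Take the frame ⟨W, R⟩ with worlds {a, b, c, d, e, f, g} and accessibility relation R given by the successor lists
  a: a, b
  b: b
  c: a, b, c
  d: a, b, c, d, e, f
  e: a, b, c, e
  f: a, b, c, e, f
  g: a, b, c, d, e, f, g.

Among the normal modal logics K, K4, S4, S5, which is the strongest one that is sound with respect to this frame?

S4

Transitive (axiom 4): yes — every two-step R-path is closed by a direct edge.
Reflexive (axiom T): yes — every world is R-related to itself.
Euclidean (axiom 5): no — c R b and c R a, but not b R a.
So F validates K, K4, S4; S5 would additionally require R to be Euclidean. The strongest is S4.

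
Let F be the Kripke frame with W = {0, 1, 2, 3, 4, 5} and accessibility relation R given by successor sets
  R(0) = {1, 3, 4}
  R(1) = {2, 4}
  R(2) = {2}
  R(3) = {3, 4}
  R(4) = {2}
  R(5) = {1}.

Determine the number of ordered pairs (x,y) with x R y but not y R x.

Enumerating: (0,1), (0,3), (0,4), (1,2), (1,4), (3,4), (4,2), (5,1).

8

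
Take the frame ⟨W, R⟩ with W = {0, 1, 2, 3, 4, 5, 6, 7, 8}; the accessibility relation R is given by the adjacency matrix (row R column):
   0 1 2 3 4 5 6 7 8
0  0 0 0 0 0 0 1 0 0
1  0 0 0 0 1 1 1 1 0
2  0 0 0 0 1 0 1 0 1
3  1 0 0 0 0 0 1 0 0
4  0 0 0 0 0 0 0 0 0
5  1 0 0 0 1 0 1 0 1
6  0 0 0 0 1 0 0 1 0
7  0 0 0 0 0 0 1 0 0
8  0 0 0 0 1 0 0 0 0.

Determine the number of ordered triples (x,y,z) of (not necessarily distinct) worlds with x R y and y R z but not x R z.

Enumerating: (0,6,4), (0,6,7), (1,5,0), (1,5,8), (2,6,7), (3,6,4), (3,6,7), (5,6,7), (6,7,6), (7,6,4), (7,6,7).

11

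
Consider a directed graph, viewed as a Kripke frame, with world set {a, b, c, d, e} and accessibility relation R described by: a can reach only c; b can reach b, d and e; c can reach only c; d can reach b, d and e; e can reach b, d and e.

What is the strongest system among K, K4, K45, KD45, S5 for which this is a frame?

KD45

Transitive (axiom 4): yes — every two-step R-path is closed by a direct edge.
Euclidean (axiom 5): yes — any two successors of a common world are R-related.
Serial (axiom D): yes — every world has a successor (e.g. a R c).
Reflexive (axiom T): no — a is not related to itself.
So F validates K, K4, K45, KD45; S5 would additionally require R to be reflexive. The strongest is KD45.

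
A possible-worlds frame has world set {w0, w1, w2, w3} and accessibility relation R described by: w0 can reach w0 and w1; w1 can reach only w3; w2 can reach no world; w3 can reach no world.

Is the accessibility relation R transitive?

Transitive: no — w0 R w1 and w1 R w3, but not w0 R w3.

No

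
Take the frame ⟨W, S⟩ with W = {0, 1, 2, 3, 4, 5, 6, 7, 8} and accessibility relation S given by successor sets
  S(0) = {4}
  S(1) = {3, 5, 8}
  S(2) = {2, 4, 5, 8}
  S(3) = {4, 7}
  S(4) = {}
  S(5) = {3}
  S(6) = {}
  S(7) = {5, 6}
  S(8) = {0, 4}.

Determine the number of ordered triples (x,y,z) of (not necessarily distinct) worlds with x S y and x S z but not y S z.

32

Enumerating: (0,4,4), (1,3,3), (1,3,5), (1,3,8), (1,5,5), (1,5,8), (1,8,3), (1,8,5), (1,8,8), (2,4,2), (2,4,4), (2,4,5), … and 20 more.
Total: 32.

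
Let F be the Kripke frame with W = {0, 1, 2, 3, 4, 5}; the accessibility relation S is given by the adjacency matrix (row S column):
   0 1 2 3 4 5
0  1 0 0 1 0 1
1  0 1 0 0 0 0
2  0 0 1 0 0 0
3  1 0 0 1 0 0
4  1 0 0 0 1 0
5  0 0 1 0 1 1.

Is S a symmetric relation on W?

Symmetric: no — 0 S 5 but not 5 S 0.

No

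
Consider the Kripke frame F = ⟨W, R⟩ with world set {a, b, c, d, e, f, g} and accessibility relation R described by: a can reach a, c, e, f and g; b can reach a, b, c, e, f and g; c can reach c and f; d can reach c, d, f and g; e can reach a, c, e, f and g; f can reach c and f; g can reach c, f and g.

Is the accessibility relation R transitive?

Transitive: yes — every two-step R-path is closed by a direct edge.

Yes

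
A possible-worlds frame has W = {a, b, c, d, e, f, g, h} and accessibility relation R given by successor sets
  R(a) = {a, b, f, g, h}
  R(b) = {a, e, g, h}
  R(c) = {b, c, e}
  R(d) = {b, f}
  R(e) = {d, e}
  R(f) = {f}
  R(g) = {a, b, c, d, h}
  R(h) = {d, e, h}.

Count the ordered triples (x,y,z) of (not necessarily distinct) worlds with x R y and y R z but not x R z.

31

Enumerating: (a,b,e), (a,g,c), (a,g,d), (a,h,d), (a,h,e), (b,a,b), (b,a,f), (b,e,d), (b,g,b), (b,g,c), (b,g,d), (b,h,d), … and 19 more.
Total: 31.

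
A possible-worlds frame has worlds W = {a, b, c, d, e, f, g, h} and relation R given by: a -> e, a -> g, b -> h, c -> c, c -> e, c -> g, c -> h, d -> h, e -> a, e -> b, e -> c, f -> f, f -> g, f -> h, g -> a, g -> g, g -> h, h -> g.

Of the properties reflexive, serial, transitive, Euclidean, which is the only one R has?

Reflexive: no — a is not related to itself.
Serial: yes — every world has a successor (e.g. a R e).
Transitive: no — a R e and e R b, but not a R b.
Euclidean: no — a R e and a R g, but not e R g.
Only serial holds.

serial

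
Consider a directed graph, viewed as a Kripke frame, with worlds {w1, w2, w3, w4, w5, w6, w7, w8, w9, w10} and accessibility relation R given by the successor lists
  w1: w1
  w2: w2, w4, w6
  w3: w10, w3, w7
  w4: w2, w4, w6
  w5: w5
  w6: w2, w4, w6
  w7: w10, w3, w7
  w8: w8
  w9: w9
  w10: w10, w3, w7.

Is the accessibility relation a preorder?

Reflexive: yes — every world is R-related to itself.
Transitive: yes — every two-step R-path is closed by a direct edge.
So R is a preorder.

Yes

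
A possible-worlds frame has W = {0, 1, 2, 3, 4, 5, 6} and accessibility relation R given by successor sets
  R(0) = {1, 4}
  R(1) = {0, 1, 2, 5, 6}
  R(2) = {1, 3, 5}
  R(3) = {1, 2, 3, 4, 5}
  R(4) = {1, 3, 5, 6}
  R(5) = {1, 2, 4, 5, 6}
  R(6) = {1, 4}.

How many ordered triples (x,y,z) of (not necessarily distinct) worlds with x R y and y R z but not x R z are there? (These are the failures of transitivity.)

40

Enumerating: (0,1,0), (0,1,2), (0,1,5), (0,1,6), (0,4,3), (0,4,5), (0,4,6), (1,0,4), (1,2,3), (1,5,4), (1,6,4), (2,1,0), … and 28 more.
Total: 40.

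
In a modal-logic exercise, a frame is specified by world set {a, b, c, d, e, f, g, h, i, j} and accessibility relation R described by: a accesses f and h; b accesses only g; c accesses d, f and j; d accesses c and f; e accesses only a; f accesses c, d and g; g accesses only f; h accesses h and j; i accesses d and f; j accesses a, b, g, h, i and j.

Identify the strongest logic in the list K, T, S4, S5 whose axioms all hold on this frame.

Reflexive (axiom T): no — a is not related to itself.
Transitive (axiom 4): no — a R f and f R c, but not a R c.
Euclidean (axiom 5): no — a R f and a R h, but not f R h.
So F validates K; T would additionally require R to be reflexive. The strongest is K.

K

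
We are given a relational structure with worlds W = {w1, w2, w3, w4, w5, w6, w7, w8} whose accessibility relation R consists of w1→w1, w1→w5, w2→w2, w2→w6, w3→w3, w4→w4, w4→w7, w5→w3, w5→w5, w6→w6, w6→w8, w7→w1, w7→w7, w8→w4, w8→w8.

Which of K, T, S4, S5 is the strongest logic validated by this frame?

Reflexive (axiom T): yes — every world is R-related to itself.
Transitive (axiom 4): no — w1 R w5 and w5 R w3, but not w1 R w3.
Euclidean (axiom 5): no — w1 R w5 and w1 R w1, but not w5 R w1.
So F validates K, T; S4 would additionally require R to be transitive. The strongest is T.

T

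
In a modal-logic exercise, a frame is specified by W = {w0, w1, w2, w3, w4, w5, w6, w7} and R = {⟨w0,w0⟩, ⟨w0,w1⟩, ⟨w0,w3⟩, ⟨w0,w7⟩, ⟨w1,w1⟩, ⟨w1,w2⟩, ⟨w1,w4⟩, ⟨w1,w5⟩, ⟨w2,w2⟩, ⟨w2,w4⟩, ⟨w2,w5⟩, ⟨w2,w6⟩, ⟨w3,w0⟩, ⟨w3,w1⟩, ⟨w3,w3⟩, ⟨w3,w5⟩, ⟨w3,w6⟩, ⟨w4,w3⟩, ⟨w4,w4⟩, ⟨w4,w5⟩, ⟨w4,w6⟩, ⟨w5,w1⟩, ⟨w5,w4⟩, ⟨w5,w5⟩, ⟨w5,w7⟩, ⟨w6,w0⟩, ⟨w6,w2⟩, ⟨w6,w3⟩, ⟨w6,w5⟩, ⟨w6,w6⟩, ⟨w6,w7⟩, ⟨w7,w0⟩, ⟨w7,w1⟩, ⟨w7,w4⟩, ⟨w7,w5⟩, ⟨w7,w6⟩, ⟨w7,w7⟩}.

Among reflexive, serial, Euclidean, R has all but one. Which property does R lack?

Euclidean

Reflexive: yes — every world is R-related to itself.
Serial: yes — every world has a successor (e.g. w0 R w0).
Euclidean: no — w0 R w1 and w0 R w3, but not w1 R w3.
Only Euclidean fails.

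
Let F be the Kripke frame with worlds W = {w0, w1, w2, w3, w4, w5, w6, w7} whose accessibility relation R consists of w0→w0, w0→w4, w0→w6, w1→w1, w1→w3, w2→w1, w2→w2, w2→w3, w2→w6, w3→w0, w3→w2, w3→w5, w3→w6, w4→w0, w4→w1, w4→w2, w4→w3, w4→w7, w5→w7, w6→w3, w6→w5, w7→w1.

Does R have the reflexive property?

No

Reflexive: no — w3 is not related to itself.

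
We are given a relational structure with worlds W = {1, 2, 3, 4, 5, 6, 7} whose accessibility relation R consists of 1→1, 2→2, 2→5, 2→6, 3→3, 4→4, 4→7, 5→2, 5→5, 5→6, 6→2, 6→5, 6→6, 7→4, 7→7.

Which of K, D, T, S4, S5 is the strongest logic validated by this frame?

S5

Serial (axiom D): yes — every world has a successor (e.g. 1 R 1).
Reflexive (axiom T): yes — every world is R-related to itself.
Transitive (axiom 4): yes — every two-step R-path is closed by a direct edge.
Euclidean (axiom 5): yes — any two successors of a common world are R-related.
So F validates K, D, T, S4, S5. The strongest is S5.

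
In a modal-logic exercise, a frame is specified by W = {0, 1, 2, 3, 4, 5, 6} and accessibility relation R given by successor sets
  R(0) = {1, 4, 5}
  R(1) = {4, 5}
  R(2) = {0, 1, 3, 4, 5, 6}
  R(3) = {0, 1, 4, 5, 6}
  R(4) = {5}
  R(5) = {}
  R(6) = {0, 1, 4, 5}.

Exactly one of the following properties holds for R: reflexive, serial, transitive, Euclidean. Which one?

transitive

Reflexive: no — 0 is not related to itself.
Serial: no — 5 has no R-successor.
Transitive: yes — every two-step R-path is closed by a direct edge.
Euclidean: no — 0 R 4 and 0 R 1, but not 4 R 1.
Only transitive holds.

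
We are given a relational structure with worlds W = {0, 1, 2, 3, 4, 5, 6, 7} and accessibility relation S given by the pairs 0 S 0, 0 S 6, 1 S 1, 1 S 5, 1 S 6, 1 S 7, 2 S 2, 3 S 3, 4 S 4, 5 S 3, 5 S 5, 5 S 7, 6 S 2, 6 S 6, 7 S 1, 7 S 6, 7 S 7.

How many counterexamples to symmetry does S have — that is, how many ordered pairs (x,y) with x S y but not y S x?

Enumerating: (0,6), (1,5), (1,6), (5,3), (5,7), (6,2), (7,6).

7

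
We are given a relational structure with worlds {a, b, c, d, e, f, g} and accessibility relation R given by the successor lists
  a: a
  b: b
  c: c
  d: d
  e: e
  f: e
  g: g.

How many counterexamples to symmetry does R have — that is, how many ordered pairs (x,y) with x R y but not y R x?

1

Enumerating: (f,e).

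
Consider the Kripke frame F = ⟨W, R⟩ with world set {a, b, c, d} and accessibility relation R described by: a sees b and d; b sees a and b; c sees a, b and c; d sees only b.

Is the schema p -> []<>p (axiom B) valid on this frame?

No

By correspondence theory, B is valid on a frame iff R is symmetric.
Symmetric: no — a R d but not d R a.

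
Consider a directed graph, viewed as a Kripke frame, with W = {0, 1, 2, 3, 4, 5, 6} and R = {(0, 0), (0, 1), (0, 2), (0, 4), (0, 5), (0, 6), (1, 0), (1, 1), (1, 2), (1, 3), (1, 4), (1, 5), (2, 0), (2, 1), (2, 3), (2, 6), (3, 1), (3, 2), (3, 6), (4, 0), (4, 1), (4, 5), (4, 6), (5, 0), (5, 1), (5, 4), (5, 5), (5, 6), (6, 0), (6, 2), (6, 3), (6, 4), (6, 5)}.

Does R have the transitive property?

No

Transitive: no — 0 R 1 and 1 R 3, but not 0 R 3.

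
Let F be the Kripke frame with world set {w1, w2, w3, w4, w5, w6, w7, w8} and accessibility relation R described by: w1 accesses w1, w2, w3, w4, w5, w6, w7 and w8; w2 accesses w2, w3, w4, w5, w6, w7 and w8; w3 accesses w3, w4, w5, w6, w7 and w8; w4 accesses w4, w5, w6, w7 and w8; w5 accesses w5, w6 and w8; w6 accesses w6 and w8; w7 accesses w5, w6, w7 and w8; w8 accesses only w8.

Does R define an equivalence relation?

No

Reflexive: yes — every world is R-related to itself.
Symmetric: no — w1 R w2 but not w2 R w1.
Transitive: yes — every two-step R-path is closed by a direct edge.
So R is not an equivalence relation.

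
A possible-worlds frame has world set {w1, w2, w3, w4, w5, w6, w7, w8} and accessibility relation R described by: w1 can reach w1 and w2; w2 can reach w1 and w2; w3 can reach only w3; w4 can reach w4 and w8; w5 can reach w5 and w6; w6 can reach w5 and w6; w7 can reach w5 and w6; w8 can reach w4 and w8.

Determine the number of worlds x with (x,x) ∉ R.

Enumerating: w7.

1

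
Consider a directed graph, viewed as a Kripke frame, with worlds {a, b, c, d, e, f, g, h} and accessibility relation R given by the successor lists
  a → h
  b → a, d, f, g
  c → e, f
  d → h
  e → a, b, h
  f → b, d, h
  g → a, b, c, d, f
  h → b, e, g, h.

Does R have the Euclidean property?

Euclidean: no — b R a and b R d, but not a R d.

No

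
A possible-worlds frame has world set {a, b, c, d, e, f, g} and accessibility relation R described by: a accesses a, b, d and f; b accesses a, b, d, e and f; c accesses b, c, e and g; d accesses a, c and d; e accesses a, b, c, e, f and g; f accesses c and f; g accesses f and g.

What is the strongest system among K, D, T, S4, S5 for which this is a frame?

Serial (axiom D): yes — every world has a successor (e.g. a R a).
Reflexive (axiom T): yes — every world is R-related to itself.
Transitive (axiom 4): no — a R b and b R e, but not a R e.
Euclidean (axiom 5): no — a R d and a R b, but not d R b.
So F validates K, D, T; S4 would additionally require R to be transitive. The strongest is T.

T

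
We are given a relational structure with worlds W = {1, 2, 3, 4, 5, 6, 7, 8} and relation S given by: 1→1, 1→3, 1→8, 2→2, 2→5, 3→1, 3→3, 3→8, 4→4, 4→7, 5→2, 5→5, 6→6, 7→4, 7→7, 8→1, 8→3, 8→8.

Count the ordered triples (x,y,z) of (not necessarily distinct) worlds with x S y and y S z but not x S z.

S is transitive; there are no such tuples.

0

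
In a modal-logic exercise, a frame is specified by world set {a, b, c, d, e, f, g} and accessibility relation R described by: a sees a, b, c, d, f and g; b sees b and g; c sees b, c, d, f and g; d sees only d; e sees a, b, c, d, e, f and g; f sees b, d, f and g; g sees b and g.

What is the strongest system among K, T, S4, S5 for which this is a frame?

Reflexive (axiom T): yes — every world is R-related to itself.
Transitive (axiom 4): yes — every two-step R-path is closed by a direct edge.
Euclidean (axiom 5): no — a R b and a R c, but not b R c.
So F validates K, T, S4; S5 would additionally require R to be Euclidean. The strongest is S4.

S4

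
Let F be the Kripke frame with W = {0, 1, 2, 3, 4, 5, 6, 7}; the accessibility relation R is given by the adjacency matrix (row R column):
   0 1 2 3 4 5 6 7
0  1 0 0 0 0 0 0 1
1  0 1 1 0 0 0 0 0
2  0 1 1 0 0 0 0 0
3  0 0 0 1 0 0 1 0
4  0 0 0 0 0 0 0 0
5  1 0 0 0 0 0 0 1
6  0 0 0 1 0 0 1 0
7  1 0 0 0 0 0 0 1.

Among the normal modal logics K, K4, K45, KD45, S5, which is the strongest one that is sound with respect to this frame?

K45

Transitive (axiom 4): yes — every two-step R-path is closed by a direct edge.
Euclidean (axiom 5): yes — any two successors of a common world are R-related.
Serial (axiom D): no — 4 has no R-successor.
Reflexive (axiom T): no — 4 is not related to itself.
So F validates K, K4, K45; KD45 would additionally require R to be serial. The strongest is K45.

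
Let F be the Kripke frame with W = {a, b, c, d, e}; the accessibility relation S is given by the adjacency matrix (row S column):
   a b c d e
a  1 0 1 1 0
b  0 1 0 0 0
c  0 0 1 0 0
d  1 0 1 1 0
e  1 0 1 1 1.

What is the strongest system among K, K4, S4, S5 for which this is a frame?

S4

Transitive (axiom 4): yes — every two-step S-path is closed by a direct edge.
Reflexive (axiom T): yes — every world is S-related to itself.
Euclidean (axiom 5): no — a S c and a S d, but not c S d.
So F validates K, K4, S4; S5 would additionally require S to be Euclidean. The strongest is S4.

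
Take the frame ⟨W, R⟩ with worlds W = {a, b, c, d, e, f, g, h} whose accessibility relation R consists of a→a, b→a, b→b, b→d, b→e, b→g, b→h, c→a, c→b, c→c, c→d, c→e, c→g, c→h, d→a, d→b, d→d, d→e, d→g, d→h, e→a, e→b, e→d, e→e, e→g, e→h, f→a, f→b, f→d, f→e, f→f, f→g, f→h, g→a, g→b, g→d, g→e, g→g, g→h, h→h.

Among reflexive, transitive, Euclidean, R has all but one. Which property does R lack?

Euclidean

Reflexive: yes — every world is R-related to itself.
Transitive: yes — every two-step R-path is closed by a direct edge.
Euclidean: no — b R a and b R d, but not a R d.
Only Euclidean fails.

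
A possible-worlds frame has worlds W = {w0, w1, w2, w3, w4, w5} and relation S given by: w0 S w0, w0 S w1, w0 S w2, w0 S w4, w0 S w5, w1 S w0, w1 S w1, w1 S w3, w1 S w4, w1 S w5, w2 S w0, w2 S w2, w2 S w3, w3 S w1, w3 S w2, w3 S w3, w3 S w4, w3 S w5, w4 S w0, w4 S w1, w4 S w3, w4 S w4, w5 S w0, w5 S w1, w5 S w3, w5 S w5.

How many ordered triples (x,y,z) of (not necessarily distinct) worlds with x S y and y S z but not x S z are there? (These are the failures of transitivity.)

26

Enumerating: (w0,w1,w3), (w0,w2,w3), (w0,w4,w3), (w0,w5,w3), (w1,w0,w2), (w1,w3,w2), (w2,w0,w1), (w2,w0,w4), (w2,w0,w5), (w2,w3,w1), (w2,w3,w4), (w2,w3,w5), … and 14 more.
Total: 26.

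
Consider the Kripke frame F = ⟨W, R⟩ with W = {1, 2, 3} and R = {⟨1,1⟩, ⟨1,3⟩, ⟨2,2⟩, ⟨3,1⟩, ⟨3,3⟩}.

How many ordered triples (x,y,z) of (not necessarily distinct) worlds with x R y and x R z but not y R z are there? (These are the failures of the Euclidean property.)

R is Euclidean; there are no such tuples.

0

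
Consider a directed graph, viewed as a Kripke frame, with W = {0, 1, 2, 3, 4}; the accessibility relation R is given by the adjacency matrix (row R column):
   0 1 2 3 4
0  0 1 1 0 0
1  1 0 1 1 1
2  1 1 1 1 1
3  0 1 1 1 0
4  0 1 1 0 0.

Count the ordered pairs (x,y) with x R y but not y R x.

0

R is symmetric; there are no such tuples.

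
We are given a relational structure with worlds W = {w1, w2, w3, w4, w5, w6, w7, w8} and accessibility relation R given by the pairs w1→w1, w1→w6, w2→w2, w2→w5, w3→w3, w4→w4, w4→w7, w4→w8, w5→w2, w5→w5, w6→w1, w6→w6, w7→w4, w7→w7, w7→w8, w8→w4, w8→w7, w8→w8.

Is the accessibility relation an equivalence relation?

Reflexive: yes — every world is R-related to itself.
Symmetric: yes — every pair in R has its reverse in R.
Transitive: yes — every two-step R-path is closed by a direct edge.
So R is an equivalence relation.

Yes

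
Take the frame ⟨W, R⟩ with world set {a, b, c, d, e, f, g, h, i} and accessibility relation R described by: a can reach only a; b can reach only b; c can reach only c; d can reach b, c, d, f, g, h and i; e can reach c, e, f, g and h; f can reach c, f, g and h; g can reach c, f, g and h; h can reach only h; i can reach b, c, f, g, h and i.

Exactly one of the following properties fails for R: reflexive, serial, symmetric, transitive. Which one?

symmetric

Reflexive: yes — every world is R-related to itself.
Serial: yes — every world has a successor (e.g. a R a).
Symmetric: no — d R b but not b R d.
Transitive: yes — every two-step R-path is closed by a direct edge.
Only symmetric fails.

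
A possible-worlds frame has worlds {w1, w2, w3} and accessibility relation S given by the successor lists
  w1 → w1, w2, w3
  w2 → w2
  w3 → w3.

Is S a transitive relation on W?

Transitive: yes — every two-step S-path is closed by a direct edge.

Yes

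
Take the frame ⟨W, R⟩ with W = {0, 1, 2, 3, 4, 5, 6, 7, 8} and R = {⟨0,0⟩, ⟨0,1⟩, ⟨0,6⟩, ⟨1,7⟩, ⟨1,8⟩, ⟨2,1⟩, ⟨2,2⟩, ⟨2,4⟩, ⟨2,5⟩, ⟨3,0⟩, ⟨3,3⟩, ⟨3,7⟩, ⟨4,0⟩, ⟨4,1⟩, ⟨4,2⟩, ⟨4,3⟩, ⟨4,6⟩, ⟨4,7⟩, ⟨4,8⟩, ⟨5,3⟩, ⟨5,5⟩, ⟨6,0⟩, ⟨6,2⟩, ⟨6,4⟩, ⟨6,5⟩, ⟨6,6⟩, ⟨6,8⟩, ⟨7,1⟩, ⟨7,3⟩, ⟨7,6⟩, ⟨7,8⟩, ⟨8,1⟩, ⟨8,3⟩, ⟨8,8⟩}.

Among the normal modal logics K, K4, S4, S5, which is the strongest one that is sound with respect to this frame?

Transitive (axiom 4): no — 0 R 1 and 1 R 7, but not 0 R 7.
Reflexive (axiom T): no — 1 is not related to itself.
Euclidean (axiom 5): no — 0 R 1 and 0 R 6, but not 1 R 6.
So F validates K; K4 would additionally require R to be transitive. The strongest is K.

K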